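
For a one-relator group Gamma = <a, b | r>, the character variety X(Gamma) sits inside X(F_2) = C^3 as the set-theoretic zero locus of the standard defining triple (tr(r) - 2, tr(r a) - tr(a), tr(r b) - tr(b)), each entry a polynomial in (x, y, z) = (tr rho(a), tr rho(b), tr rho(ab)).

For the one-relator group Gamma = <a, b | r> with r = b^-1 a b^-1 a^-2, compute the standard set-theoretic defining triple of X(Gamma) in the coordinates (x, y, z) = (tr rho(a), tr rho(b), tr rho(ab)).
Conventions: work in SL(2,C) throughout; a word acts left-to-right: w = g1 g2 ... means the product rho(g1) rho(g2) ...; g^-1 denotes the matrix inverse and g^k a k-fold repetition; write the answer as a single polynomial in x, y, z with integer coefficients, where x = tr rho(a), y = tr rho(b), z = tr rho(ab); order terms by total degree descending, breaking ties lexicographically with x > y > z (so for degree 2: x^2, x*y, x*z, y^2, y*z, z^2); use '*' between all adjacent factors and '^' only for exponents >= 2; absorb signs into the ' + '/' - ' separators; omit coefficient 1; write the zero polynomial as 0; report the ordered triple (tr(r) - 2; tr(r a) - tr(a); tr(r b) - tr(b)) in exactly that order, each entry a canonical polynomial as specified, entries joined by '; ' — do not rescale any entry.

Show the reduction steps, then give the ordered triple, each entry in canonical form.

x^2*y*z - x^3 - x*y^2 - x*z^2 + y*z + 3*x - 2; x*y*z - x^2 - z^2 - x + 2; -y + z

tr(b^-1) = tr(b) = y
use: tr(b a b) = tr(b) tr(a b) - tr(a) = y*z - x
tr(b a b a) = tr(a b) tr(a b) - tr(1)   [split at repeated a] = z^2 - 2
apply: tr(a b a^-1 b) = tr(b a b) tr(a) - tr(b a b a) = x*y*z - x^2 - z^2 + 2
tr(a^-1 b^-1 a b) = tr(a b a^-1) tr(b) - tr(a b a^-1 b) = -x*y*z + x^2 + y^2 + z^2 - 2
tr(b^-1 a b^-1 a^-1) = tr(a^-1 b^-1 a) tr(b) - tr(a^-1 b^-1 a b) = x*y*z - x^2 - z^2 + 2
tr(b^-1 a) = tr(a) tr(b) - tr(a b) = x*y - z
tr(b^-1 a b^-1) = tr(b^-1 a) tr(b) - tr(b^-1 a b) = x*y^2 - y*z - x
use: tr(b^-1 a b^-1 a^-2) = tr(b^-1 a b^-1 a^-1) tr(a) - tr(b^-1 a b^-1) = x^2*y*z - x^3 - x*y^2 - x*z^2 + y*z + 3*x
assemble the triple (tr(r) - 2; tr(r a) - x; tr(r b) - y)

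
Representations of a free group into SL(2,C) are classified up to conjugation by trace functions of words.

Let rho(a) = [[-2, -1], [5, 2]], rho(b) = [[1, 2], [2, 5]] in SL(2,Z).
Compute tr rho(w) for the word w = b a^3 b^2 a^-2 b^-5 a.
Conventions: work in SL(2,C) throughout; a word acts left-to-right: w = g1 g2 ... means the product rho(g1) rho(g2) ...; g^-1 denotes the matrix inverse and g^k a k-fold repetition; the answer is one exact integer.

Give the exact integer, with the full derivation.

rho(b) = [[1, 2], [2, 5]]
... * rho(a) = [[-2, -1], [5, 2]]  ->  [[8, 3], [21, 8]]
... * rho(a) = [[-2, -1], [5, 2]]  ->  [[-1, -2], [-2, -5]]
... * rho(a) = [[-2, -1], [5, 2]]  ->  [[-8, -3], [-21, -8]]
... * rho(b) = [[1, 2], [2, 5]]  ->  [[-14, -31], [-37, -82]]
... * rho(b) = [[1, 2], [2, 5]]  ->  [[-76, -183], [-201, -484]]
... * rho(a^-1) = [[2, 1], [-5, -2]]  ->  [[763, 290], [2018, 767]]
... * rho(a^-1) = [[2, 1], [-5, -2]]  ->  [[76, 183], [201, 484]]
... * rho(b^-1) = [[5, -2], [-2, 1]]  ->  [[14, 31], [37, 82]]
... * rho(b^-1) = [[5, -2], [-2, 1]]  ->  [[8, 3], [21, 8]]
... * rho(b^-1) = [[5, -2], [-2, 1]]  ->  [[34, -13], [89, -34]]
... * rho(b^-1) = [[5, -2], [-2, 1]]  ->  [[196, -81], [513, -212]]
... * rho(b^-1) = [[5, -2], [-2, 1]]  ->  [[1142, -473], [2989, -1238]]
... * rho(a) = [[-2, -1], [5, 2]]  ->  [[-4649, -2088], [-12168, -5465]]
tr = -4649 + -5465 = -10114

-10114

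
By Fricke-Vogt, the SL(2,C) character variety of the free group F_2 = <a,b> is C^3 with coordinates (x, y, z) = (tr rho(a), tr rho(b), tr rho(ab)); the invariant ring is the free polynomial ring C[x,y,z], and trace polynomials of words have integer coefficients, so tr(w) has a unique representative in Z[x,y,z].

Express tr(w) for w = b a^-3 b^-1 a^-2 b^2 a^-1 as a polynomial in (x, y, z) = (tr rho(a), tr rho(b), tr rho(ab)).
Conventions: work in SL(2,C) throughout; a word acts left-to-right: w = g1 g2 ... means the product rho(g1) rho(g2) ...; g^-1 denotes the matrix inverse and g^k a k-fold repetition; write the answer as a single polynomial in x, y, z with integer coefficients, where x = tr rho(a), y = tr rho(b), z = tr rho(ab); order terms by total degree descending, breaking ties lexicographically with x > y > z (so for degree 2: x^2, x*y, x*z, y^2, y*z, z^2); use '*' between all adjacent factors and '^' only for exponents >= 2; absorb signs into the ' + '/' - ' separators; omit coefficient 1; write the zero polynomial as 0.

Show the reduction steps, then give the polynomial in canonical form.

x^5*y^3*z - x^4*y^4 - 2*x^4*y^2*z^2 - x^5*y*z + x^3*y*z^3 + x^4*y^2 + x^4*z^2 + x^2*y^4 + 2*x^2*y^2*z^2 + x^3*y*z - x*y^3*z - x*y*z^3 - 2*x^2*z^2 + z^2 - 2

trace(b^2) = trace(b) * trace(b) - trace(1)  (reduce the b square) = y^2 - 2
trace(b^3) = trace(b) * trace(b^2) - trace(b)  (reduce the b square) = y^3 - 3*y
trace(a b^2) = trace(b) * trace(a b) - trace(a)  (reduce the b square) = y*z - x
trace(b^3 a) = trace(b) * trace(a b^2) - trace(a b)  (reduce the b square) = y^2*z - x*y - z
trace(b^3 a^-1) = trace(b^3) * trace(a) - trace(b^3 a)  (eliminate a^-1) = x*y^3 - y^2*z - 2*x*y + z
trace(a^-1 b^3 a^-1) = trace(b^3 a^-1) * trace(a) - trace(b^3)  (eliminate a^-1) = x^2*y^3 - x*y^2*z - 2*x^2*y - y^3 + x*z + 3*y
trace(b^4) = trace(b) * trace(b^3) - trace(b^2)  (reduce the b square) = y^4 - 4*y^2 + 2
trace(b^4 a) = trace(b) * trace(b^2 a b) - trace(b^2 a)  (reduce the b square) = y^3*z - x*y^2 - 2*y*z + x
trace(b a^-1 b^3) = trace(b^4) * trace(a) - trace(b^4 a)  (eliminate a^-1) = x*y^4 - y^3*z - 3*x*y^2 + 2*y*z + x
trace(a b a b) = trace(b a) * trace(b a) - trace(1)  (split on b) = z^2 - 2
trace(a b a) = trace(a) * trace(b a) - trace(b)  (reduce the a square) = x*z - y
trace(a b a b^2) = trace(b) * trace(a b a b) - trace(a b a)  (reduce the b square) = y*z^2 - x*z - y
trace(b^3 a b a) = trace(b) * trace(a b a b^2) - trace(a b a b)  (reduce the b square) = y^2*z^2 - x*y*z - y^2 - z^2 + 2
trace(b a^-1 b^3 a) = trace(b^3 a b) * trace(a) - trace(b^3 a b a)  (eliminate a^-1) = x*y^3*z - x^2*y^2 - y^2*z^2 - x*y*z + x^2 + y^2 + z^2 - 2
trace(a^-1 b^3 a^-1 b) = trace(b a^-1 b^3) * trace(a) - trace(b a^-1 b^3 a)  (eliminate a^-1) = x^2*y^4 - 2*x*y^3*z - 2*x^2*y^2 + y^2*z^2 + 3*x*y*z - y^2 - z^2 + 2
trace(b a^-1 b^-1 a^-1 b^2) = trace(a^-1 b^3 a^-1) * trace(b) - trace(a^-1 b^3 a^-1 b)  (eliminate b^-1) = x*y^3*z - y^4 - y^2*z^2 - 2*x*y*z + 4*y^2 + z^2 - 2
trace(a^-1 b^2 a b) = trace(b^2 a b) * trace(a) - trace(b^2 a b a)  (eliminate a^-1) = x*y^2*z - x^2*y - y*z^2 + y
trace(a^-1 b^2 a b a^-1) = trace(a^-1 b^2 a b) * trace(a) - trace(a^-1 b^2 a b a)  (eliminate a^-1) = x^2*y^2*z - x^3*y - x*y*z^2 - y^2*z + 2*x*y + z
trace(a^2) = trace(a) * trace(a) - trace(1)  (reduce the a square) = x^2 - 2
trace(a b^2 a) = trace(b) * trace(a^2 b) - trace(a^2)  (reduce the b square) = x*y*z - x^2 - y^2 + 2
trace(b a b^2 a b) = trace(b) * trace(a b^2 a b) - trace(a b^2 a)  (reduce the b square) = y^2*z^2 - 2*x*y*z + x^2 - 2
trace(a b a b a b) = trace(a b a b) * trace(a b) - trace(b a)  (split on a) = z^3 - 3*z
trace(a b a b a) = trace(a) * trace(b a b a) - trace(b a b)  (reduce the a square) = x*z^2 - y*z - x
trace(b a b^2 a b a) = trace(b) * trace(a b a b a b) - trace(a b a b a)  (reduce the b square) = y*z^3 - x*z^2 - 2*y*z + x
trace(b^2 a b a^-1 b a) = trace(b a b^2 a b) * trace(a) - trace(b a b^2 a b a)  (eliminate a^-1) = x*y^2*z^2 - 2*x^2*y*z - y*z^3 + x^3 + x*z^2 + 2*y*z - 3*x
trace(a^-1 b^2 a b a^-1 b) = trace(b^2 a b a^-1 b) * trace(a) - trace(b^2 a b a^-1 b a)  (eliminate a^-1) = x^2*y^3*z - x^3*y^2 - 2*x*y^2*z^2 + x^2*y*z + y*z^3 + x*y^2 - 2*y*z + x
trace(b a^-1 b^-1 a^-1 b^2 a) = trace(a^-1 b^2 a b a^-1) * trace(b) - trace(a^-1 b^2 a b a^-1 b)  (eliminate b^-1) = x*y^2*z^2 - x^2*y*z - y^3*z - y*z^3 + x*y^2 + 3*y*z - x
trace(a^-1 b^2 a^-1 b a^-1 b^-1) = trace(b a^-1 b^-1 a^-1 b^2) * trace(a) - trace(b a^-1 b^-1 a^-1 b^2 a)  (eliminate a^-1) = x^2*y^3*z - x*y^4 - 2*x*y^2*z^2 - x^2*y*z + y^3*z + y*z^3 + 3*x*y^2 + x*z^2 - 3*y*z - x
trace(b a^-1 b) = trace(b^2) * trace(a) - trace(b^2 a)  (eliminate a^-1) = x*y^2 - y*z - x
trace(b a^-1 b a) = trace(b a b) * trace(a) - trace(b a b a)  (eliminate a^-1) = x*y*z - x^2 - z^2 + 2
trace(b a^-1 b a^-1) = trace(b a^-1 b) * trace(a) - trace(b a^-1 b a)  (eliminate a^-1) = x^2*y^2 - 2*x*y*z + z^2 - 2
trace(a^-1 b^-1 a^-2 b^2 a^-1 b) = trace(a^-1 b^2 a^-1 b a^-1 b^-1) * trace(a) - trace(a^-1 b^2 a^-1 b a^-1 b^-1 a)  (eliminate a^-1) = x^3*y^3*z - x^2*y^4 - 2*x^2*y^2*z^2 - x^3*y*z + x*y^3*z + x*y*z^3 + 2*x^2*y^2 + x^2*z^2 - x*y*z - x^2 - z^2 + 2
trace(a^-2 b^2) = trace(b^2 a^-1) * trace(a) - trace(b^2)  (eliminate a^-1) = x^2*y^2 - x*y*z - x^2 - y^2 + 2
trace(a^-2 b^2 a^-1) = trace(a^-2 b^2) * trace(a) - trace(a^-2 b^2 a)  (eliminate a^-1) = x^3*y^2 - x^2*y*z - x^3 - 2*x*y^2 + y*z + 3*x
trace(b^-1 a^-2 b^2 a^-1 b a^-2) = trace(a^-1 b^-1 a^-2 b^2 a^-1 b) * trace(a) - trace(a^-1 b^-1 a^-2 b^2 a^-1 b a)  (eliminate a^-1) = x^4*y^3*z - x^3*y^4 - 2*x^3*y^2*z^2 - x^4*y*z + x^2*y^3*z + x^2*y*z^3 + x^3*y^2 + x^3*z^2 + 2*x*y^2 - x*z^2 - y*z - x
trace(b a^-3 b^-1 a^-2 b^2 a^-1) = trace(b^-1 a^-2 b^2 a^-1 b a^-2) * trace(a) - trace(b^-1 a^-2 b^2 a^-1 b a^-1)  (eliminate a^-1) = x^5*y^3*z - x^4*y^4 - 2*x^4*y^2*z^2 - x^5*y*z + x^3*y*z^3 + x^4*y^2 + x^4*z^2 + x^2*y^4 + 2*x^2*y^2*z^2 + x^3*y*z - x*y^3*z - x*y*z^3 - 2*x^2*z^2 + z^2 - 2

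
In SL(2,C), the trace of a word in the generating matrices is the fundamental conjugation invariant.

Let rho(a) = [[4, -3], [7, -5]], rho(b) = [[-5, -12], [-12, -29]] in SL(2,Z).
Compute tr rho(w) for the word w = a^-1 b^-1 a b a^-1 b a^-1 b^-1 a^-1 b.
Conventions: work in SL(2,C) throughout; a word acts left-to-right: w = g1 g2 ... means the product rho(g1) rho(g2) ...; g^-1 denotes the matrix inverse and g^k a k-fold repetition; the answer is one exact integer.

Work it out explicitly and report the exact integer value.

857257598

rho(a^-1) = [[-5, 3], [-7, 4]]
... * rho(b^-1) = [[-29, 12], [12, -5]]  ->  [[181, -75], [251, -104]]
... * rho(a) = [[4, -3], [7, -5]]  ->  [[199, -168], [276, -233]]
... * rho(b) = [[-5, -12], [-12, -29]]  ->  [[1021, 2484], [1416, 3445]]
... * rho(a^-1) = [[-5, 3], [-7, 4]]  ->  [[-22493, 12999], [-31195, 18028]]
... * rho(b) = [[-5, -12], [-12, -29]]  ->  [[-43523, -107055], [-60361, -148472]]
... * rho(a^-1) = [[-5, 3], [-7, 4]]  ->  [[967000, -558789], [1341109, -774971]]
... * rho(b^-1) = [[-29, 12], [12, -5]]  ->  [[-34748468, 14397945], [-48191813, 19968163]]
... * rho(a^-1) = [[-5, 3], [-7, 4]]  ->  [[72956725, -46653624], [101181924, -64702787]]
... * rho(b) = [[-5, -12], [-12, -29]]  ->  [[195059863, 477474396], [270523824, 662197735]]
tr = 195059863 + 662197735 = 857257598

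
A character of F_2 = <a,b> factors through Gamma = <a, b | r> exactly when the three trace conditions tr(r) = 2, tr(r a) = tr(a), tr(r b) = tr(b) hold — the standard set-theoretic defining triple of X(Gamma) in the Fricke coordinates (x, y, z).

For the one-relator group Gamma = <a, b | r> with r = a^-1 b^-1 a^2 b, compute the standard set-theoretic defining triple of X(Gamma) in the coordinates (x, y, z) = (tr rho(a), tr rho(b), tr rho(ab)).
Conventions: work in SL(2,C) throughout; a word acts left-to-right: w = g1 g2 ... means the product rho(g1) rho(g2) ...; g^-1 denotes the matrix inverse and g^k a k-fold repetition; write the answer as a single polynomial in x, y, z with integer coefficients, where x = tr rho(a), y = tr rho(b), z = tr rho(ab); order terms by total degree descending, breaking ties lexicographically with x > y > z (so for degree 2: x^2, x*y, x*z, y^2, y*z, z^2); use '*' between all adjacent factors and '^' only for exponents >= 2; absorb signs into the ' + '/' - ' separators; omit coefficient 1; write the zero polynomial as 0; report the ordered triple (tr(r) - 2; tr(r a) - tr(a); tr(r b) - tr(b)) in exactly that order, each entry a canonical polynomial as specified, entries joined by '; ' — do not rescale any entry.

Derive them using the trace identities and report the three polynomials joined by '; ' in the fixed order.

reduce: trace(a^2 b) = trace(a)*trace(b a) - trace(b)   [square of a] = x*z - y
so trace(a^2) = trace(a)*trace(a) - trace(1)   [square of a] = x^2 - 2
so trace(b a^2 b) = trace(b)*trace(a^2 b) - trace(a^2)   [square of b] = x*y*z - x^2 - y^2 + 2
trace(b a b a) = trace(a b)*trace(a b) - trace(1)   [split at a repeated a] = z^2 - 2
so trace(b a b) = trace(b)*trace(a b) - trace(a)   [square of b] = y*z - x
trace(b a^2 b a) = trace(a)*trace(b a b a) - trace(b a b)   [square of a] = x*z^2 - y*z - x
trace(a^2 b a^-1 b) = trace(b a^2 b)*trace(a) - trace(b a^2 b a)   [inverse elimination on a] = x^2*y*z - x^3 - x*y^2 - x*z^2 + y*z + 3*x
reduce: trace(a^-1 b^-1 a^2 b) = trace(a^2 b a^-1)*trace(b) - trace(a^2 b a^-1 b)   [inverse elimination on b] = -x^2*y*z + x^3 + x*y^2 + x*z^2 - 3*x
reduce: trace(b^3 a) = trace(b)*trace(a b^2) - trace(a b)   [square of b] = y^2*z - x*y - z
trace(b^2) = trace(b)*trace(b) - trace(1)   [square of b] = y^2 - 2
trace(b^3) = trace(b)*trace(b^2) - trace(b)   [square of b] = y^3 - 3*y
trace(b a^2 b^2) = trace(a)*trace(b^3 a) - trace(b^3)   [square of a] = x*y^2*z - x^2*y - y^3 - x*z + 3*y
trace(b^2 a b a) = trace(b)*trace(a b a b) - trace(a b a)   [square of b] = y*z^2 - x*z - y
reduce: trace(b a^2 b^2 a) = trace(a)*trace(b^2 a b a) - trace(b^2 a b)   [square of a] = x*y*z^2 - x^2*z - y^2*z + z
so trace(a^2 b^2 a^-1 b) = trace(b a^2 b^2)*trace(a) - trace(b a^2 b^2 a)   [inverse elimination on a] = x^2*y^2*z - x^3*y - x*y^3 - x*y*z^2 + y^2*z + 3*x*y - z
trace(a^-1 b^-1 a^2 b^2) = trace(a^2 b^2 a^-1)*trace(b) - trace(a^2 b^2 a^-1 b)   [inverse elimination on b] = -x^2*y^2*z + x^3*y + x*y^3 + x*y*z^2 - 4*x*y + z
assemble the triple (trace(r) - 2; trace(r a) - x; trace(r b) - y)

-x^2*y*z + x^3 + x*y^2 + x*z^2 - 3*x - 2; x^2 - x - 2; -x^2*y^2*z + x^3*y + x*y^3 + x*y*z^2 - 4*x*y - y + z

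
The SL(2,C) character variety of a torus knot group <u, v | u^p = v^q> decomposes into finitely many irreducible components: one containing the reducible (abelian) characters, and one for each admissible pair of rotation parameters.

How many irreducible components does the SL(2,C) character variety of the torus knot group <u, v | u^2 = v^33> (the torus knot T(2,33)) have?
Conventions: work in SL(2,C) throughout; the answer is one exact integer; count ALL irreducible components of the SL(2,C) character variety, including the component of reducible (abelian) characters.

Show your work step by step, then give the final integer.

Gamma = < u, v | u^2 = v^33 > (torus knot T(2,33)); the central element u^2 = v^33 acts as +I or -I in any irreducible SL(2,C) representation.
So on each irreducible component the traces are pinned: tr(u) = 2*cos(pi*alpha/2) with 1 <= alpha <= 1, tr(v) = 2*cos(pi*beta/33) with 1 <= beta <= 32.
The two central values (-1)^alpha I and (-1)^beta I must be the same matrix, so alpha and beta share a parity.
Counting: 1 odd alphas x 16 odd betas + 0 even alphas x 16 even betas = 16 + 0 = 16.
components with irreducible characters: 16; plus the single component of reducible (abelian) characters: total 17.

17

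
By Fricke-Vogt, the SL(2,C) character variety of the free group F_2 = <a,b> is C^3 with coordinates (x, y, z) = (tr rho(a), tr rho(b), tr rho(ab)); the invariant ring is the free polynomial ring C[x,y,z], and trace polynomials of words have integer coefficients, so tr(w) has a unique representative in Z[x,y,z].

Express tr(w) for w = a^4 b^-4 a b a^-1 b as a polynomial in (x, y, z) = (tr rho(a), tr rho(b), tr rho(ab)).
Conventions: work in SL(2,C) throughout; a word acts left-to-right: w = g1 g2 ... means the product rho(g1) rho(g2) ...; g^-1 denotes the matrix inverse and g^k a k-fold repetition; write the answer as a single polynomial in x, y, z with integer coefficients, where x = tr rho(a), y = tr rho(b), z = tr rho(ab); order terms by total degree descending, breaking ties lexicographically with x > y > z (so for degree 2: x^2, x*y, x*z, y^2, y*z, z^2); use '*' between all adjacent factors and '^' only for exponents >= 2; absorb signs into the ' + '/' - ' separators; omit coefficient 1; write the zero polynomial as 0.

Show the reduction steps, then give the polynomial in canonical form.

reduce: trace(a b a) = trace(a)*trace(b a) - trace(b) = x*z - y
trace(b a^3) = trace(a)*trace(a b a) - trace(a b) = x^2*z - x*y - z
so trace(a^2 b a^2) = trace(a)*trace(b a^3) - trace(b a^2) = x^3*z - x^2*y - 2*x*z + y
reduce: trace(a^5 b) = trace(a)*trace(a^2 b a^2) - trace(a^2 b a) = x^4*z - x^3*y - 3*x^2*z + 2*x*y + z
trace(a^2) = trace(a)*trace(a) - trace(1) = x^2 - 2
trace(a^3) = trace(a)*trace(a^2) - trace(a) = x^3 - 3*x
so trace(a^4) = trace(a)*trace(a^3) - trace(a^2) = x^4 - 4*x^2 + 2
reduce: trace(a^5) = trace(a)*trace(a^4) - trace(a^3) = x^5 - 5*x^3 + 5*x
reduce: trace(a b^2 a^4) = trace(b)*trace(a^5 b) - trace(a^5) = x^4*y*z - x^5 - x^3*y^2 - 3*x^2*y*z + 5*x^3 + 2*x*y^2 + y*z - 5*x
reduce: trace(b a b a) = trace(b a)*trace(b a) - trace(1) = z^2 - 2
reduce: trace(b a b) = trace(b)*trace(a b) - trace(a) = y*z - x
reduce: trace(b a b a^2) = trace(a)*trace(b a b a) - trace(b a b) = x*z^2 - y*z - x
reduce: trace(b a b a^3) = trace(a)*trace(b a b a^2) - trace(b a b a) = x^2*z^2 - x*y*z - x^2 - z^2 + 2
so trace(a^4 b a b) = trace(a)*trace(b a b a^3) - trace(b a b a^2) = x^3*z^2 - x^2*y*z - x^3 - 2*x*z^2 + y*z + 3*x
trace(a b^2 a^4 b) = trace(b)*trace(a^4 b a b) - trace(a^4 b a) = x^3*y*z^2 - x^4*z - x^2*y^2*z - 2*x*y*z^2 + 3*x^2*z + y^2*z + x*y - z
trace(b^-1 a b^2 a^4) = trace(a b^2 a^4)*trace(b) - trace(a b^2 a^4 b) = x^4*y^2*z - x^5*y - x^3*y^3 - x^3*y*z^2 + x^4*z - 2*x^2*y^2*z + 5*x^3*y + 2*x*y^3 + 2*x*y*z^2 - 3*x^2*z - 6*x*y + z
trace(b^-1 a b^2 a^4 b^-1) = trace(b^-1 a b^2 a^4)*trace(b) - trace(b^-1 a b^2 a^4 b) = x^4*y^3*z - x^5*y^2 - x^3*y^4 - x^3*y^2*z^2 - 2*x^2*y^3*z + x^5 + 6*x^3*y^2 + 2*x*y^4 + 2*x*y^2*z^2 - 5*x^3 - 8*x*y^2 + 5*x
so trace(b^-3 a b^2 a^4) = trace(b^-1 a b^2 a^4 b^-1)*trace(b) - trace(b^-1 a b^2 a^4) = x^4*y^4*z - x^5*y^3 - x^3*y^5 - x^3*y^3*z^2 - x^4*y^2*z - 2*x^2*y^4*z + 2*x^5*y + 7*x^3*y^3 + x^3*y*z^2 + 2*x*y^5 + 2*x*y^3*z^2 - x^4*z + 2*x^2*y^2*z - 10*x^3*y - 10*x*y^3 - 2*x*y*z^2 + 3*x^2*z + 11*x*y - z
trace(b a^4 b^-4 a b) = trace(b^-3 a b^2 a^4)*trace(b) - trace(b^-3 a b^2 a^4 b) = x^4*y^5*z - x^5*y^4 - x^3*y^6 - x^3*y^4*z^2 - 2*x^4*y^3*z - 2*x^2*y^5*z + 3*x^5*y^2 + 8*x^3*y^4 + 2*x^3*y^2*z^2 + 2*x*y^6 + 2*x*y^4*z^2 - x^4*y*z + 4*x^2*y^3*z - x^5 - 16*x^3*y^2 - 12*x*y^4 - 4*x*y^2*z^2 + 3*x^2*y*z + 5*x^3 + 19*x*y^2 - y*z - 5*x
reduce: trace(a b a b a^4) = trace(a)*trace(b a b a^4) - trace(b a b a^3) = x^4*z^2 - x^3*y*z - x^4 - 3*x^2*z^2 + 2*x*y*z + 4*x^2 + z^2 - 2
trace(b a b a b a) = trace(b a)*trace(b a b a) - trace(b^-1 a^-1) = z^3 - 3*z
trace(b a b a b) = trace(b)*trace(a b a b) - trace(a b a) = y*z^2 - x*z - y
so trace(b a b a b a^2) = trace(a)*trace(b a b a b a) - trace(b a b a b) = x*z^3 - y*z^2 - 2*x*z + y
trace(a^2 b a b a b a) = trace(a)*trace(b a b a b a^2) - trace(b a b a b a) = x^2*z^3 - x*y*z^2 - 2*x^2*z - z^3 + x*y + 3*z
so trace(a b a b a^4 b) = trace(a)*trace(a^2 b a b a b a) - trace(a^2 b a b a b) = x^3*z^3 - x^2*y*z^2 - 2*x^3*z - 2*x*z^3 + x^2*y + y*z^2 + 5*x*z - y
so trace(a b a b a^4 b^-1) = trace(a b a b a^4)*trace(b) - trace(a b a b a^4 b) = x^4*y*z^2 - x^3*y^2*z - x^3*z^3 - x^4*y - 2*x^2*y*z^2 + 2*x^3*z + 2*x*y^2*z + 2*x*z^3 + 3*x^2*y - 5*x*z - y
trace(a b a b a^4 b^-2) = trace(a b a b a^4 b^-1)*trace(b) - trace(a b a b a^4) = x^4*y^2*z^2 - x^3*y^3*z - x^3*y*z^3 - x^4*y^2 - x^4*z^2 - 2*x^2*y^2*z^2 + 3*x^3*y*z + 2*x*y^3*z + 2*x*y*z^3 + x^4 + 3*x^2*y^2 + 3*x^2*z^2 - 7*x*y*z - 4*x^2 - y^2 - z^2 + 2
so trace(b^-3 a b a b a^4) = trace(a b a b a^4 b^-2)*trace(b) - trace(a b a b a^4 b^-1) = x^4*y^3*z^2 - x^3*y^4*z - x^3*y^2*z^3 - x^4*y^3 - 2*x^4*y*z^2 - 2*x^2*y^3*z^2 + 4*x^3*y^2*z + x^3*z^3 + 2*x*y^4*z + 2*x*y^2*z^3 + 2*x^4*y + 3*x^2*y^3 + 5*x^2*y*z^2 - 2*x^3*z - 9*x*y^2*z - 2*x*z^3 - 7*x^2*y - y^3 - y*z^2 + 5*x*z + 3*y
trace(b a^4 b^-4 a b a) = trace(b^-3 a b a b a^4)*trace(b) - trace(b^-3 a b a b a^4 b) = x^4*y^4*z^2 - x^3*y^5*z - x^3*y^3*z^3 - x^4*y^4 - 3*x^4*y^2*z^2 - 2*x^2*y^4*z^2 + 5*x^3*y^3*z + 2*x^3*y*z^3 + 2*x*y^5*z + 2*x*y^3*z^3 + 3*x^4*y^2 + x^4*z^2 + 3*x^2*y^4 + 7*x^2*y^2*z^2 - 5*x^3*y*z - 11*x*y^3*z - 4*x*y*z^3 - x^4 - 10*x^2*y^2 - 3*x^2*z^2 - y^4 - y^2*z^2 + 12*x*y*z + 4*x^2 + 4*y^2 + z^2 - 2
so trace(a^4 b^-4 a b a^-1 b) = trace(b a^4 b^-4 a b)*trace(a) - trace(b a^4 b^-4 a b a) = x^5*y^5*z - x^6*y^4 - x^4*y^6 - 2*x^4*y^4*z^2 - 2*x^5*y^3*z - x^3*y^5*z + x^3*y^3*z^3 + 3*x^6*y^2 + 9*x^4*y^4 + 5*x^4*y^2*z^2 + 2*x^2*y^6 + 4*x^2*y^4*z^2 - x^5*y*z - x^3*y^3*z - 2*x^3*y*z^3 - 2*x*y^5*z - 2*x*y^3*z^3 - x^6 - 19*x^4*y^2 - x^4*z^2 - 15*x^2*y^4 - 11*x^2*y^2*z^2 + 8*x^3*y*z + 11*x*y^3*z + 4*x*y*z^3 + 6*x^4 + 29*x^2*y^2 + 3*x^2*z^2 + y^4 + y^2*z^2 - 13*x*y*z - 9*x^2 - 4*y^2 - z^2 + 2

x^5*y^5*z - x^6*y^4 - x^4*y^6 - 2*x^4*y^4*z^2 - 2*x^5*y^3*z - x^3*y^5*z + x^3*y^3*z^3 + 3*x^6*y^2 + 9*x^4*y^4 + 5*x^4*y^2*z^2 + 2*x^2*y^6 + 4*x^2*y^4*z^2 - x^5*y*z - x^3*y^3*z - 2*x^3*y*z^3 - 2*x*y^5*z - 2*x*y^3*z^3 - x^6 - 19*x^4*y^2 - x^4*z^2 - 15*x^2*y^4 - 11*x^2*y^2*z^2 + 8*x^3*y*z + 11*x*y^3*z + 4*x*y*z^3 + 6*x^4 + 29*x^2*y^2 + 3*x^2*z^2 + y^4 + y^2*z^2 - 13*x*y*z - 9*x^2 - 4*y^2 - z^2 + 2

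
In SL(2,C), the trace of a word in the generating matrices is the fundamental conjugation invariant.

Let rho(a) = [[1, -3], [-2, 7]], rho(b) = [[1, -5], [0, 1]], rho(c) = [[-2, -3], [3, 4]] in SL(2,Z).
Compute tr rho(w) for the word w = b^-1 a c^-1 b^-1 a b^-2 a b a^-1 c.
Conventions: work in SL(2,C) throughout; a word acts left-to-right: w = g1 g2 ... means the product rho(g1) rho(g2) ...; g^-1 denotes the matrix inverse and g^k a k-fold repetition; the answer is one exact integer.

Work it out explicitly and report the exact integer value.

rho(b^-1) = [[1, 5], [0, 1]]
... * rho(a) = [[1, -3], [-2, 7]]  ->  [[-9, 32], [-2, 7]]
... * rho(c^-1) = [[4, 3], [-3, -2]]  ->  [[-132, -91], [-29, -20]]
... * rho(b^-1) = [[1, 5], [0, 1]]  ->  [[-132, -751], [-29, -165]]
... * rho(a) = [[1, -3], [-2, 7]]  ->  [[1370, -4861], [301, -1068]]
... * rho(b^-1) = [[1, 5], [0, 1]]  ->  [[1370, 1989], [301, 437]]
... * rho(b^-1) = [[1, 5], [0, 1]]  ->  [[1370, 8839], [301, 1942]]
... * rho(a) = [[1, -3], [-2, 7]]  ->  [[-16308, 57763], [-3583, 12691]]
... * rho(b) = [[1, -5], [0, 1]]  ->  [[-16308, 139303], [-3583, 30606]]
... * rho(a^-1) = [[7, 3], [2, 1]]  ->  [[164450, 90379], [36131, 19857]]
... * rho(c) = [[-2, -3], [3, 4]]  ->  [[-57763, -131834], [-12691, -28965]]
tr = -57763 + -28965 = -86728

-86728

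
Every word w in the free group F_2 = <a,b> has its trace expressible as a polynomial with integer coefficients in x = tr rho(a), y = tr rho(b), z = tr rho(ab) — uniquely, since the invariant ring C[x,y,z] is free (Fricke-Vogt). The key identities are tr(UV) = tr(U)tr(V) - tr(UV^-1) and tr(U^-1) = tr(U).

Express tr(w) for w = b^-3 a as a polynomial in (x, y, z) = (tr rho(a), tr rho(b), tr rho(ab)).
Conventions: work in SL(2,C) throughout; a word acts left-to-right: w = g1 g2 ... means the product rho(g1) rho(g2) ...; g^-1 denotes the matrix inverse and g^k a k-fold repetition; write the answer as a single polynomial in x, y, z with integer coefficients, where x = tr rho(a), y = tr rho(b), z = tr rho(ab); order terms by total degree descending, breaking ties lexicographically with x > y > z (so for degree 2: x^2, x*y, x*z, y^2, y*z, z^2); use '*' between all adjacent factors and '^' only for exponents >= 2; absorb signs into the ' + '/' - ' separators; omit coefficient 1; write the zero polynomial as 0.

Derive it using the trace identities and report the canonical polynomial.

x*y^3 - y^2*z - 2*x*y + z

use: tr(a b^-1) = tr(a)*tr(b) - tr(a b)  (eliminate b^-1) = x*y - z
use: tr(b^-1 a b^-1) = tr(a b^-1)*tr(b) - tr(a)  (eliminate b^-1) = x*y^2 - y*z - x
tr(b^-3 a) = tr(b^-1 a b^-1)*tr(b) - tr(b^-1 a)  (eliminate b^-1) = x*y^3 - y^2*z - 2*x*y + z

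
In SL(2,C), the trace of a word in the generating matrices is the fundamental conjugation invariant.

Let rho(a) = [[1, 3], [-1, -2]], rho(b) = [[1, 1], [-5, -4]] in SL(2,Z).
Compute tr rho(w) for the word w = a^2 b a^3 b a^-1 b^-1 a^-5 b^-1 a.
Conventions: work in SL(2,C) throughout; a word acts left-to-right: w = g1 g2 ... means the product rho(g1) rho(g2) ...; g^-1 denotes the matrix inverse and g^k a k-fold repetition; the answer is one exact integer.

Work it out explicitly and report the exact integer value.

rho(a) = [[1, 3], [-1, -2]]
... * rho(a) = [[1, 3], [-1, -2]]  ->  [[-2, -3], [1, 1]]
... * rho(b) = [[1, 1], [-5, -4]]  ->  [[13, 10], [-4, -3]]
... * rho(a) = [[1, 3], [-1, -2]]  ->  [[3, 19], [-1, -6]]
... * rho(a) = [[1, 3], [-1, -2]]  ->  [[-16, -29], [5, 9]]
... * rho(a) = [[1, 3], [-1, -2]]  ->  [[13, 10], [-4, -3]]
... * rho(b) = [[1, 1], [-5, -4]]  ->  [[-37, -27], [11, 8]]
... * rho(a^-1) = [[-2, -3], [1, 1]]  ->  [[47, 84], [-14, -25]]
... * rho(b^-1) = [[-4, -1], [5, 1]]  ->  [[232, 37], [-69, -11]]
... * rho(a^-1) = [[-2, -3], [1, 1]]  ->  [[-427, -659], [127, 196]]
... * rho(a^-1) = [[-2, -3], [1, 1]]  ->  [[195, 622], [-58, -185]]
... * rho(a^-1) = [[-2, -3], [1, 1]]  ->  [[232, 37], [-69, -11]]
... * rho(a^-1) = [[-2, -3], [1, 1]]  ->  [[-427, -659], [127, 196]]
... * rho(a^-1) = [[-2, -3], [1, 1]]  ->  [[195, 622], [-58, -185]]
... * rho(b^-1) = [[-4, -1], [5, 1]]  ->  [[2330, 427], [-693, -127]]
... * rho(a) = [[1, 3], [-1, -2]]  ->  [[1903, 6136], [-566, -1825]]
tr = 1903 + -1825 = 78

78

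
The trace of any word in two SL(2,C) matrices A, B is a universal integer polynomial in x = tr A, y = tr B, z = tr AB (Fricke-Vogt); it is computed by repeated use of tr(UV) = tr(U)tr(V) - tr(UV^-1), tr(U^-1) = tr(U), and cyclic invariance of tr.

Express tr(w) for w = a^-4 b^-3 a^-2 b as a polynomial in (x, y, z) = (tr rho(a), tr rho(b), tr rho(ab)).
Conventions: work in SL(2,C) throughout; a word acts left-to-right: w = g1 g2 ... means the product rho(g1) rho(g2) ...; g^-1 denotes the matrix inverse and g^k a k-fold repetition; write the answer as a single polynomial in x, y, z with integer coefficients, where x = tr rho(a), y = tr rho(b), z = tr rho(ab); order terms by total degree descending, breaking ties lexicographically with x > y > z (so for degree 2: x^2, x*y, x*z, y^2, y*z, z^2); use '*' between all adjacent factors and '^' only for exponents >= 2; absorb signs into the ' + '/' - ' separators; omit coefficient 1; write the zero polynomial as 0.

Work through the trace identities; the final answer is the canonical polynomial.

so trace(b a^-1) = trace(b) trace(a) - trace(b a)  (eliminate a^-1) = x*y - z
reduce: trace(a^-1 b a^-1) = trace(b a^-1) trace(a) - trace(b)  (eliminate a^-1) = x^2*y - x*z - y
trace(b^2) = trace(b) trace(b) - trace(1)  (reduce the b square) = y^2 - 2
trace(b^2 a) = trace(b) trace(a b) - trace(a)  (reduce the b square) = y*z - x
trace(b a^-1 b) = trace(b^2) trace(a) - trace(b^2 a)  (eliminate a^-1) = x*y^2 - y*z - x
so trace(b a b a) = trace(b a) trace(b a) - trace(1)  (split on b) = z^2 - 2
reduce: trace(b a^-1 b a) = trace(b a b) trace(a) - trace(b a b a)  (eliminate a^-1) = x*y*z - x^2 - z^2 + 2
trace(a^-1 b a^-1 b) = trace(b a^-1 b) trace(a) - trace(b a^-1 b a)  (eliminate a^-1) = x^2*y^2 - 2*x*y*z + z^2 - 2
trace(a^-1 b a^-1 b^-1) = trace(a^-1 b a^-1) trace(b) - trace(a^-1 b a^-1 b)  (eliminate b^-1) = x*y*z - y^2 - z^2 + 2
trace(a^-1 b^-1 a^-2 b) = trace(a^-1 b a^-1 b^-1) trace(a) - trace(a^-1 b a^-1 b^-1 a)  (eliminate a^-1) = x^2*y*z - x*y^2 - x*z^2 + x
trace(a^-2) = trace(a^-1) trace(a) - trace(1)  (eliminate a^-1) = x^2 - 2
trace(a^-1 b^-1 a^-2 b a^-1) = trace(a^-1 b^-1 a^-2 b) trace(a) - trace(a^-1 b^-1 a^-2 b a)  (eliminate a^-1) = x^3*y*z - x^2*y^2 - x^2*z^2 + 2
trace(a^-2 b a^-3 b^-1) = trace(a^-1 b^-1 a^-2 b a^-1) trace(a) - trace(a^-1 b^-1 a^-2 b)  (eliminate a^-1) = x^4*y*z - x^3*y^2 - x^3*z^2 - x^2*y*z + x*y^2 + x*z^2 + x
so trace(b a^-3) = trace(b a^-2) trace(a) - trace(b a^-1)  (eliminate a^-1) = x^3*y - x^2*z - 2*x*y + z
trace(a^-3 b a^-1) = trace(b a^-3) trace(a) - trace(b a^-2)  (eliminate a^-1) = x^4*y - x^3*z - 3*x^2*y + 2*x*z + y
trace(a^-2 b a^-3) = trace(a^-3 b a^-1) trace(a) - trace(a^-3 b)  (eliminate a^-1) = x^5*y - x^4*z - 4*x^3*y + 3*x^2*z + 3*x*y - z
so trace(b^-2 a^-2 b a^-3) = trace(a^-2 b a^-3 b^-1) trace(b) - trace(a^-2 b a^-3)  (eliminate b^-1) = x^4*y^2*z - x^5*y - x^3*y^3 - x^3*y*z^2 + x^4*z - x^2*y^2*z + 4*x^3*y + x*y^3 + x*y*z^2 - 3*x^2*z - 2*x*y + z
trace(a^-3 b^-3 a^-2 b) = trace(b^-2 a^-2 b a^-3) trace(b) - trace(b^-2 a^-2 b a^-3 b)  (eliminate b^-1) = x^4*y^3*z - x^5*y^2 - x^3*y^4 - x^3*y^2*z^2 - x^2*y^3*z + 5*x^3*y^2 + x^3*z^2 + x*y^4 + x*y^2*z^2 - 2*x^2*y*z - 3*x*y^2 - x*z^2 + y*z - x
trace(a^-2 b^-1) = trace(a^-1 b^-1) trace(a) - trace(a^-1 b^-1 a)  (eliminate a^-1) = x*z - y
trace(a b a^-2 b) = trace(a^-1 b a b) trace(a) - trace(a^-1 b a b a)  (eliminate a^-1) = x^2*y*z - x^3 - x*z^2 - y*z + 3*x
reduce: trace(a b a^-2 b^-1) = trace(a b a^-2) trace(b) - trace(a b a^-2 b)  (eliminate b^-1) = -x^2*y*z + x^3 + x*y^2 + x*z^2 - 3*x
so trace(b a^-2 b^-2 a) = trace(a b a^-2 b^-1) trace(b) - trace(a b a^-2)  (eliminate b^-1) = -x^2*y^2*z + x^3*y + x*y^3 + x*y*z^2 - 4*x*y + z
so trace(a^-1 b a^-2 b^-2) = trace(b a^-2 b^-2) trace(a) - trace(b a^-2 b^-2 a)  (eliminate a^-1) = x^2*y^2*z - x^3*y - x*y^3 - x*y*z^2 + x^2*z + 3*x*y - z
trace(b^-1 a^-2 b a^-2 b^-1) = trace(a^-1 b a^-2 b^-2) trace(a) - trace(a^-1 b a^-2 b^-2 a)  (eliminate a^-1) = x^3*y^2*z - x^4*y - x^2*y^3 - x^2*y*z^2 + x^3*z + 3*x^2*y - 2*x*z + y
so trace(a^-2 b^-3 a^-2 b) = trace(b^-1 a^-2 b a^-2 b^-1) trace(b) - trace(b^-1 a^-2 b a^-2)  (eliminate b^-1) = x^3*y^3*z - x^4*y^2 - x^2*y^4 - x^2*y^2*z^2 + 4*x^2*y^2 + x^2*z^2 - 2*x*y*z + y^2 - 2
so trace(a^-4 b^-3 a^-2 b) = trace(a^-3 b^-3 a^-2 b) trace(a) - trace(a^-3 b^-3 a^-2 b a)  (eliminate a^-1) = x^5*y^3*z - x^6*y^2 - x^4*y^4 - x^4*y^2*z^2 - 2*x^3*y^3*z + 6*x^4*y^2 + x^4*z^2 + 2*x^2*y^4 + 2*x^2*y^2*z^2 - 2*x^3*y*z - 7*x^2*y^2 - 2*x^2*z^2 + 3*x*y*z - x^2 - y^2 + 2

x^5*y^3*z - x^6*y^2 - x^4*y^4 - x^4*y^2*z^2 - 2*x^3*y^3*z + 6*x^4*y^2 + x^4*z^2 + 2*x^2*y^4 + 2*x^2*y^2*z^2 - 2*x^3*y*z - 7*x^2*y^2 - 2*x^2*z^2 + 3*x*y*z - x^2 - y^2 + 2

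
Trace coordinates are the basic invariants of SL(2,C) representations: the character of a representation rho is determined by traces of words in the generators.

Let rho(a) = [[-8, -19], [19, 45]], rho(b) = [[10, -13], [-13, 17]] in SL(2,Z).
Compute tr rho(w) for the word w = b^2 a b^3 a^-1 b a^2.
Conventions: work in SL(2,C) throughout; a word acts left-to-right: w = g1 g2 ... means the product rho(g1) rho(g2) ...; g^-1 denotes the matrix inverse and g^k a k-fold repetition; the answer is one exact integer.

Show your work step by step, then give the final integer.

rho(b) = [[10, -13], [-13, 17]]
... * rho(b) = [[10, -13], [-13, 17]]  ->  [[269, -351], [-351, 458]]
... * rho(a) = [[-8, -19], [19, 45]]  ->  [[-8821, -20906], [11510, 27279]]
... * rho(b) = [[10, -13], [-13, 17]]  ->  [[183568, -240729], [-239527, 314113]]
... * rho(b) = [[10, -13], [-13, 17]]  ->  [[4965157, -6478777], [-6478739, 8453772]]
... * rho(b) = [[10, -13], [-13, 17]]  ->  [[133875671, -174686250], [-174686426, 227937731]]
... * rho(a^-1) = [[45, 19], [-19, -8]]  ->  [[9343443945, 3941127749], [-12191706059, -5142543942]]
... * rho(b) = [[10, -13], [-13, 17]]  ->  [[42199778713, -54465599552], [-55063989344, 71068931753]]
... * rho(a) = [[-8, -19], [19, 45]]  ->  [[-1372444621192, -3252747775387], [1790821618059, 4244317726421]]
... * rho(a) = [[-8, -19], [19, 45]]  ->  [[-50822650762817, -120297202089767], [66315463857527, 156968686945824]]
tr = -50822650762817 + 156968686945824 = 106146036183007

106146036183007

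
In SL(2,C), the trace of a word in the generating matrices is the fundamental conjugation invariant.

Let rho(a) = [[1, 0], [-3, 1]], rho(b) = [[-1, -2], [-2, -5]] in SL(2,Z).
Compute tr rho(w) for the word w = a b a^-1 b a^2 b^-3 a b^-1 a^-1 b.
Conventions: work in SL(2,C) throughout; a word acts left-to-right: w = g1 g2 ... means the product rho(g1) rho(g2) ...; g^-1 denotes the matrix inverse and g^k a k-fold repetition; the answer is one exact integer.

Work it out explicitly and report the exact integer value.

rho(a) = [[1, 0], [-3, 1]]
... * rho(b) = [[-1, -2], [-2, -5]]  ->  [[-1, -2], [1, 1]]
... * rho(a^-1) = [[1, 0], [3, 1]]  ->  [[-7, -2], [4, 1]]
... * rho(b) = [[-1, -2], [-2, -5]]  ->  [[11, 24], [-6, -13]]
... * rho(a) = [[1, 0], [-3, 1]]  ->  [[-61, 24], [33, -13]]
... * rho(a) = [[1, 0], [-3, 1]]  ->  [[-133, 24], [72, -13]]
... * rho(b^-1) = [[-5, 2], [2, -1]]  ->  [[713, -290], [-386, 157]]
... * rho(b^-1) = [[-5, 2], [2, -1]]  ->  [[-4145, 1716], [2244, -929]]
... * rho(b^-1) = [[-5, 2], [2, -1]]  ->  [[24157, -10006], [-13078, 5417]]
... * rho(a) = [[1, 0], [-3, 1]]  ->  [[54175, -10006], [-29329, 5417]]
... * rho(b^-1) = [[-5, 2], [2, -1]]  ->  [[-290887, 118356], [157479, -64075]]
... * rho(a^-1) = [[1, 0], [3, 1]]  ->  [[64181, 118356], [-34746, -64075]]
... * rho(b) = [[-1, -2], [-2, -5]]  ->  [[-300893, -720142], [162896, 389867]]
tr = -300893 + 389867 = 88974

88974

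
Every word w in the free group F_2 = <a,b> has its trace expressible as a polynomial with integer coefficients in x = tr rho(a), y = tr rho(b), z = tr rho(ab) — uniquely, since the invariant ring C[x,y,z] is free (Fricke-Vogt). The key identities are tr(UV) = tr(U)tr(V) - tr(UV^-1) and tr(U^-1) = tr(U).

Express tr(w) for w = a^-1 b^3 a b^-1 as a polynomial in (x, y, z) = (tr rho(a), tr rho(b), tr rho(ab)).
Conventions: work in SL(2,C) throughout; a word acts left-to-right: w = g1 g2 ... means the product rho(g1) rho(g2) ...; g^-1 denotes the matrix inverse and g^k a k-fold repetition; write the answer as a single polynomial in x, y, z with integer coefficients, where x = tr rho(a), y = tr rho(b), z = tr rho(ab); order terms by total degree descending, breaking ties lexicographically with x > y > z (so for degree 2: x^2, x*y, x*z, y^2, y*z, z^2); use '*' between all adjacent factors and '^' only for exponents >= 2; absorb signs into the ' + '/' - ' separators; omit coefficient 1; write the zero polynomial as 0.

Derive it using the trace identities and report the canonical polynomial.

-x*y^3*z + x^2*y^2 + y^4 + y^2*z^2 + x*y*z - x^2 - 4*y^2 - z^2 + 2

trace(b^2) = trace(b) * trace(b) - trace(1)  (reduce the b square) = y^2 - 2
reduce: trace(b^3) = trace(b) * trace(b^2) - trace(b)  (reduce the b square) = y^3 - 3*y
trace(a b^2) = trace(b) * trace(a b) - trace(a)  (reduce the b square) = y*z - x
trace(a b^3) = trace(b) * trace(a b^2) - trace(a b)  (reduce the b square) = y^2*z - x*y - z
trace(b^3 a b) = trace(b) * trace(a b^3) - trace(a b^2)  (reduce the b square) = y^3*z - x*y^2 - 2*y*z + x
so trace(a b a b) = trace(b a) * trace(b a) - trace(1)  (split on b) = z^2 - 2
trace(a b a) = trace(a) * trace(b a) - trace(b)  (reduce the a square) = x*z - y
trace(b a b a b) = trace(b) * trace(a b a b) - trace(a b a)  (reduce the b square) = y*z^2 - x*z - y
reduce: trace(b^3 a b a) = trace(b) * trace(b a b a b) - trace(b a b a)  (reduce the b square) = y^2*z^2 - x*y*z - y^2 - z^2 + 2
so trace(a^-1 b^3 a b) = trace(b^3 a b) * trace(a) - trace(b^3 a b a)  (eliminate a^-1) = x*y^3*z - x^2*y^2 - y^2*z^2 - x*y*z + x^2 + y^2 + z^2 - 2
reduce: trace(a^-1 b^3 a b^-1) = trace(a^-1 b^3 a) * trace(b) - trace(a^-1 b^3 a b)  (eliminate b^-1) = -x*y^3*z + x^2*y^2 + y^4 + y^2*z^2 + x*y*z - x^2 - 4*y^2 - z^2 + 2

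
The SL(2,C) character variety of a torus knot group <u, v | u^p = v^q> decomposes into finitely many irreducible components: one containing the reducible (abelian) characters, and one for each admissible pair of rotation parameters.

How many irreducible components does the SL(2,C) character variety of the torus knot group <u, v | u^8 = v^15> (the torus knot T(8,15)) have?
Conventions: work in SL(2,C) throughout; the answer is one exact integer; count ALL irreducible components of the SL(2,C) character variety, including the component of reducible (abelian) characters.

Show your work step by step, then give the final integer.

50

Gamma = < u, v | u^8 = v^15 > (torus knot T(8,15)); the central element u^8 = v^15 acts as +I or -I in any irreducible SL(2,C) representation.
So on each irreducible component the traces are pinned: tr(u) = 2*cos(pi*alpha/8) with 1 <= alpha <= 7, tr(v) = 2*cos(pi*beta/15) with 1 <= beta <= 14.
The two central values (-1)^alpha I and (-1)^beta I must be the same matrix, so alpha and beta share a parity.
Enumerate parity-matched pairs: 4*7 odd-odd plus 3*7 even-even gives 49.
Total: 49 irreducible-character components + 1 reducible (abelian) component = 50.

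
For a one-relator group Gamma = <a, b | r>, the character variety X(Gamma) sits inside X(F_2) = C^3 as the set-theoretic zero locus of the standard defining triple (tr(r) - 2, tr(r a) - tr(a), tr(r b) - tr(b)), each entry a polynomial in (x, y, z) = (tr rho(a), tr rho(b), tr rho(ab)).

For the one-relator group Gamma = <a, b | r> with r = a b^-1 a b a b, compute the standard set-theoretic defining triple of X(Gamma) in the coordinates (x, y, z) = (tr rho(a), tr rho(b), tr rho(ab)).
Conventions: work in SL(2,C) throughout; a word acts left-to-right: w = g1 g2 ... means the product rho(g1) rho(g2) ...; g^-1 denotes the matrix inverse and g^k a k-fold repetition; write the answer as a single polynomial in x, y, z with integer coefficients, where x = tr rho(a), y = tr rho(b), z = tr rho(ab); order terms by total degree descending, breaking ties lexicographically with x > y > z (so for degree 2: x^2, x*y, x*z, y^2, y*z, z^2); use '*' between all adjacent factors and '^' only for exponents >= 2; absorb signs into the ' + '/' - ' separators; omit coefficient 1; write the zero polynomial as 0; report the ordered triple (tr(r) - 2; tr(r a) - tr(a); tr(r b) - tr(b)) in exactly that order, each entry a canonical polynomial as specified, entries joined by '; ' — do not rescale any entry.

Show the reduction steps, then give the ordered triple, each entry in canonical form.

x*y*z^2 - y^2*z - z^3 - x*y + 3*z - 2; x^2*y*z^2 - x*y^2*z - x*z^3 - x^2*y + 2*x*z - x + y; x*y^2*z^2 - x^2*y*z - y^3*z - y*z^3 + x*z^2 + 3*y*z - x - y

trace(b a b a) = trace(a b)*trace(a b) - trace(1) = z^2 - 2
and trace(b a b) = trace(b)*trace(a b) - trace(a) = y*z - x
trace(a b a b a) = trace(a)*trace(b a b a) - trace(b a b) = x*z^2 - y*z - x
next, trace(a b a b a b) = trace(a b a b)*trace(a b) - trace(b a) = z^3 - 3*z
next, trace(a b^-1 a b a b) = trace(a b a b a)*trace(b) - trace(a b a b a b) = x*y*z^2 - y^2*z - z^3 - x*y + 3*z
next, trace(a b a b a^2) = trace(a)*trace(a b a b a) - trace(a b a b)   [square of a] = x^2*z^2 - x*y*z - x^2 - z^2 + 2
trace(a b a) = trace(a)*trace(b a) - trace(b)   [square of a] = x*z - y
and trace(b a b a b) = trace(b)*trace(a b a b) - trace(a b a)   [square of b] = y*z^2 - x*z - y
trace(a b a b a^2 b) = trace(a)*trace(b a b a b a) - trace(b a b a b)   [square of a] = x*z^3 - y*z^2 - 2*x*z + y
next, trace(a b^-1 a b a b a) = trace(a b a b a^2)*trace(b) - trace(a b a b a^2 b)   [inverse elimination on b] = x^2*y*z^2 - x*y^2*z - x*z^3 - x^2*y + 2*x*z + y
next, trace(b a b^2) = trace(b)*trace(a b^2) - trace(a b)  (reduce the b square) = y^2*z - x*y - z
trace(a b a b^2 a) = trace(a)*trace(b a b^2 a) - trace(b a b^2)  (reduce the a square) = x*y*z^2 - x^2*z - y^2*z + z
and trace(a b a b^2 a b) = trace(b)*trace(a b a b a b) - trace(a b a b a)  (reduce the b square) = y*z^3 - x*z^2 - 2*y*z + x
and trace(a b^-1 a b a b^2) = trace(a b a b^2 a)*trace(b) - trace(a b a b^2 a b)  (eliminate b^-1) = x*y^2*z^2 - x^2*y*z - y^3*z - y*z^3 + x*z^2 + 3*y*z - x
assemble the triple (trace(r) - 2; trace(r a) - x; trace(r b) - y)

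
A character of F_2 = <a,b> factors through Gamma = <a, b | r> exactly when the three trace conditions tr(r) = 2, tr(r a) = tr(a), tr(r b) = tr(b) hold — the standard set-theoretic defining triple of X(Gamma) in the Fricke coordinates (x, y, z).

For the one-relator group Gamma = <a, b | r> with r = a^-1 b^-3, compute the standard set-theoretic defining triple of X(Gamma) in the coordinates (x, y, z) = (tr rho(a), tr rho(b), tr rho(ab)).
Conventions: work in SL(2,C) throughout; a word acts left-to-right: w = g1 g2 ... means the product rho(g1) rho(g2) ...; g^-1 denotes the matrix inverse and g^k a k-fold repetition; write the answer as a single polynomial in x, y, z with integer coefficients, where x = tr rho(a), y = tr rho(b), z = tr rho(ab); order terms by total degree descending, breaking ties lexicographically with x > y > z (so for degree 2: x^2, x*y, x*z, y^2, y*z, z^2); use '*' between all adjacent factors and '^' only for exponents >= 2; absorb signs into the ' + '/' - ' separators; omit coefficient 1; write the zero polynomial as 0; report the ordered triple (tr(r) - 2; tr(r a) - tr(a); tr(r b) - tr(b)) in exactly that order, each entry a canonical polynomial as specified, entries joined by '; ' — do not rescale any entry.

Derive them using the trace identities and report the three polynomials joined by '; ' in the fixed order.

use: trace(b^-1) = trace(b) = y
trace(b^-2) = trace(b^-1) trace(b) - trace(1) = y^2 - 2
apply: trace(a b^-1) = trace(a) trace(b) - trace(a b) = x*y - z
use: trace(b^-2 a) = trace(a b^-1) trace(b) - trace(a) = x*y^2 - y*z - x
trace(a^-1 b^-2) = trace(b^-2) trace(a) - trace(b^-2 a) = y*z - x
apply: trace(a^-1 b^-3) = trace(a^-1 b^-2) trace(b) - trace(a^-1 b^-1) = y^2*z - x*y - z
trace(b^-3) = trace(b^-2) trace(b) - trace(b^-1)   [inverse elimination on b] = y^3 - 3*y
assemble the triple (trace(r) - 2; trace(r a) - x; trace(r b) - y)

y^2*z - x*y - z - 2; y^3 - x - 3*y; y*z - x - y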